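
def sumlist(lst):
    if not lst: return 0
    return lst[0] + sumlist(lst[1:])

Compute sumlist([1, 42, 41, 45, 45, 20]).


sumlist([1, 42, 41, 45, 45, 20]) = 1 + sumlist([42, 41, 45, 45, 20])
sumlist([42, 41, 45, 45, 20]) = 42 + sumlist([41, 45, 45, 20])
sumlist([41, 45, 45, 20]) = 41 + sumlist([45, 45, 20])
sumlist([45, 45, 20]) = 45 + sumlist([45, 20])
sumlist([45, 20]) = 45 + sumlist([20])
sumlist([20]) = 20 + sumlist([])
sumlist([]) = 0  (base case)
Total: 1 + 42 + 41 + 45 + 45 + 20 + 0 = 194

194


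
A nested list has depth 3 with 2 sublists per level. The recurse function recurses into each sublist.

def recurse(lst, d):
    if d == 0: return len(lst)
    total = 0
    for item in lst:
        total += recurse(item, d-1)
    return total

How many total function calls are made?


At depth 0 (root): 1 call
At depth 1: each of 1 parents calls recurse on 2 children = 2 calls
At depth 2: each of 2 parents calls recurse on 2 children = 4 calls
At depth 3: each of 4 parents calls recurse on 2 children = 8 calls
Total: 1 + 2 + 4 + 8 = 15

15


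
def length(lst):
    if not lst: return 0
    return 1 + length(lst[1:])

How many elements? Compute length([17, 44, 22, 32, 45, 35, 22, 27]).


length([17, 44, 22, 32, 45, 35, 22, 27]) = 1 + length([44, 22, 32, 45, 35, 22, 27])
length([44, 22, 32, 45, 35, 22, 27]) = 1 + length([22, 32, 45, 35, 22, 27])
length([22, 32, 45, 35, 22, 27]) = 1 + length([32, 45, 35, 22, 27])
length([32, 45, 35, 22, 27]) = 1 + length([45, 35, 22, 27])
length([45, 35, 22, 27]) = 1 + length([35, 22, 27])
length([35, 22, 27]) = 1 + length([22, 27])
length([22, 27]) = 1 + length([27])
length([27]) = 1 + length([])
length([]) = 0  (base case)
Unwinding: 1 + 1 + 1 + 1 + 1 + 1 + 1 + 1 + 0 = 8

8


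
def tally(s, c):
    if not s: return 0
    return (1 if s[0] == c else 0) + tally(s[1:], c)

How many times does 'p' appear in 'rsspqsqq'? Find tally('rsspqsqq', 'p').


s[0]='r' != 'p' -> 0
s[0]='s' != 'p' -> 0
s[0]='s' != 'p' -> 0
s[0]='p' == 'p' -> 1
s[0]='q' != 'p' -> 0
s[0]='s' != 'p' -> 0
s[0]='q' != 'p' -> 0
s[0]='q' != 'p' -> 0
Sum: 0 + 0 + 0 + 1 + 0 + 0 + 0 + 0 = 1

1


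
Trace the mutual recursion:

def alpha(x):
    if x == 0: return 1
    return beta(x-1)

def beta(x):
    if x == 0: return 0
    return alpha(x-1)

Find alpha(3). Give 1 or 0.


alpha(3) = beta(2)
beta(2) = alpha(1)
alpha(1) = beta(0)
beta(0) = 0  (base case)
Result: 0

0


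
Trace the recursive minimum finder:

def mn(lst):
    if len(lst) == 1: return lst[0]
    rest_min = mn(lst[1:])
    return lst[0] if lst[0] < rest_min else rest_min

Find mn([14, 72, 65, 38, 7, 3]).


mn([14, 72, 65, 38, 7, 3]): compare 14 with mn([72, 65, 38, 7, 3])
mn([72, 65, 38, 7, 3]): compare 72 with mn([65, 38, 7, 3])
mn([65, 38, 7, 3]): compare 65 with mn([38, 7, 3])
mn([38, 7, 3]): compare 38 with mn([7, 3])
mn([7, 3]): compare 7 with mn([3])
mn([3]) = 3  (base case)
Compare 7 with 3 -> 3
Compare 38 with 3 -> 3
Compare 65 with 3 -> 3
Compare 72 with 3 -> 3
Compare 14 with 3 -> 3

3


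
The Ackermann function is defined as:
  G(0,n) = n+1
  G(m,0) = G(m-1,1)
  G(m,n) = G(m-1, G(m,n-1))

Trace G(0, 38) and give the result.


G(0, 38) = 39
Result: G(0, 38) = 39

39


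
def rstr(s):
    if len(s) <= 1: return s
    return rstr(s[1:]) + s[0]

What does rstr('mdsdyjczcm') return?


rstr('mdsdyjczcm') = rstr('dsdyjczcm') + 'm'
rstr('dsdyjczcm') = rstr('sdyjczcm') + 'd'
rstr('sdyjczcm') = rstr('dyjczcm') + 's'
rstr('dyjczcm') = rstr('yjczcm') + 'd'
rstr('yjczcm') = rstr('jczcm') + 'y'
rstr('jczcm') = rstr('czcm') + 'j'
rstr('czcm') = rstr('zcm') + 'c'
rstr('zcm') = rstr('cm') + 'z'
rstr('cm') = rstr('m') + 'c'
rstr('m') = 'm'  (base case)
Concatenating: 'm' + 'c' + 'z' + 'c' + 'j' + 'y' + 'd' + 's' + 'd' + 'm' = 'mczcjydsdm'

mczcjydsdm


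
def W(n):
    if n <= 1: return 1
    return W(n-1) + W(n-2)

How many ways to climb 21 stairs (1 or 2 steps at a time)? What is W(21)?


Building up from base cases:
W(0) = 1
W(1) = 1
W(2) = W(1) + W(0) = 1 + 1 = 2
W(3) = W(2) + W(1) = 2 + 1 = 3
W(4) = W(3) + W(2) = 3 + 2 = 5
W(5) = W(4) + W(3) = 5 + 3 = 8
W(6) = W(5) + W(4) = 8 + 5 = 13
W(7) = W(6) + W(5) = 13 + 8 = 21
W(8) = W(7) + W(6) = 21 + 13 = 34
W(9) = W(8) + W(7) = 34 + 21 = 55
W(10) = W(9) + W(8) = 55 + 34 = 89
W(11) = W(10) + W(9) = 89 + 55 = 144
W(12) = W(11) + W(10) = 144 + 89 = 233
W(13) = W(12) + W(11) = 233 + 144 = 377
W(14) = W(13) + W(12) = 377 + 233 = 610
W(15) = W(14) + W(13) = 610 + 377 = 987
W(16) = W(15) + W(14) = 987 + 610 = 1597
W(17) = W(16) + W(15) = 1597 + 987 = 2584
W(18) = W(17) + W(16) = 2584 + 1597 = 4181
W(19) = W(18) + W(17) = 4181 + 2584 = 6765
W(20) = W(19) + W(18) = 6765 + 4181 = 10946
W(21) = W(20) + W(19) = 10946 + 6765 = 17711

17711


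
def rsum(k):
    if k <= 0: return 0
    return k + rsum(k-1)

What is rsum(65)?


rsum(65)
= 65 + 64 + 63 + 62 + 61 + 60 + 59 + 58 + 57 + 56 + 55 + 54 + 53 + 52 + 51 + 50 + 49 + 48 + 47 + 46 + 45 + 44 + 43 + 42 + 41 + 40 + 39 + 38 + 37 + 36 + 35 + 34 + 33 + 32 + 31 + 30 + 29 + 28 + 27 + 26 + 25 + 24 + 23 + 22 + 21 + 20 + 19 + 18 + 17 + 16 + 15 + 14 + 13 + 12 + 11 + 10 + 9 + 8 + 7 + 6 + 5 + 4 + 3 + 2 + 1 + rsum(0)
= 65 + 64 + 63 + 62 + 61 + 60 + 59 + 58 + 57 + 56 + 55 + 54 + 53 + 52 + 51 + 50 + 49 + 48 + 47 + 46 + 45 + 44 + 43 + 42 + 41 + 40 + 39 + 38 + 37 + 36 + 35 + 34 + 33 + 32 + 31 + 30 + 29 + 28 + 27 + 26 + 25 + 24 + 23 + 22 + 21 + 20 + 19 + 18 + 17 + 16 + 15 + 14 + 13 + 12 + 11 + 10 + 9 + 8 + 7 + 6 + 5 + 4 + 3 + 2 + 1 + 0
= 2145

2145


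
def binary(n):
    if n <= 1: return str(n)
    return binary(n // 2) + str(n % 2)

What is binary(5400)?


binary(5400) = binary(2700) + '0'
binary(2700) = binary(1350) + '0'
binary(1350) = binary(675) + '0'
binary(675) = binary(337) + '1'
binary(337) = binary(168) + '1'
binary(168) = binary(84) + '0'
binary(84) = binary(42) + '0'
binary(42) = binary(21) + '0'
binary(21) = binary(10) + '1'
binary(10) = binary(5) + '0'
binary(5) = binary(2) + '1'
binary(2) = binary(1) + '0'
binary(1) = '1'  (base case)
Concatenating: '1' + '0' + '1' + '0' + '1' + '0' + '0' + '0' + '1' + '1' + '0' + '0' + '0' = '1010100011000'

1010100011000


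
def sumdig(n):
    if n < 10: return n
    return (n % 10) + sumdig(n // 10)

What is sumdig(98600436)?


sumdig(98600436) = 6 + sumdig(9860043)
sumdig(9860043) = 3 + sumdig(986004)
sumdig(986004) = 4 + sumdig(98600)
sumdig(98600) = 0 + sumdig(9860)
sumdig(9860) = 0 + sumdig(986)
sumdig(986) = 6 + sumdig(98)
sumdig(98) = 8 + sumdig(9)
sumdig(9) = 9  (base case)
Total: 6 + 3 + 4 + 0 + 0 + 6 + 8 + 9 = 36

36


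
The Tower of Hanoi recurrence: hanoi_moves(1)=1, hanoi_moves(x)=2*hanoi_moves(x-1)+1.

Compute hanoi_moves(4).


hanoi_moves(4) = 2 * hanoi_moves(3) + 1
hanoi_moves(3) = 2 * hanoi_moves(2) + 1
hanoi_moves(2) = 2 * hanoi_moves(1) + 1
hanoi_moves(1) = 1  (base case)
hanoi_moves(2) = 2 * 1 + 1 = 3
hanoi_moves(3) = 2 * 3 + 1 = 7
hanoi_moves(4) = 2 * 7 + 1 = 15

15


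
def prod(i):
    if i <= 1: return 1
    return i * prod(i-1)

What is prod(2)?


prod(2)
= 2 * prod(1)
= 2 * 1
= 2

2


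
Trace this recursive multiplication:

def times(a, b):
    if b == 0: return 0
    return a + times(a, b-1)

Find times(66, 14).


times(66, 14) = 66 + times(66, 13)
times(66, 13) = 66 + times(66, 12)
times(66, 12) = 66 + times(66, 11)
times(66, 11) = 66 + times(66, 10)
times(66, 10) = 66 + times(66, 9)
times(66, 9) = 66 + times(66, 8)
times(66, 8) = 66 + times(66, 7)
times(66, 7) = 66 + times(66, 6)
times(66, 6) = 66 + times(66, 5)
times(66, 5) = 66 + times(66, 4)
times(66, 4) = 66 + times(66, 3)
times(66, 3) = 66 + times(66, 2)
times(66, 2) = 66 + times(66, 1)
times(66, 1) = 66 + times(66, 0)
times(66, 0) = 0  (base case)
Total: 66 + 66 + 66 + 66 + 66 + 66 + 66 + 66 + 66 + 66 + 66 + 66 + 66 + 66 + 0 = 924

924


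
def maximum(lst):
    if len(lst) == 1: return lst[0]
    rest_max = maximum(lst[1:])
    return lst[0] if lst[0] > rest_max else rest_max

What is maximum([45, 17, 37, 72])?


maximum([45, 17, 37, 72]): compare 45 with maximum([17, 37, 72])
maximum([17, 37, 72]): compare 17 with maximum([37, 72])
maximum([37, 72]): compare 37 with maximum([72])
maximum([72]) = 72  (base case)
Compare 37 with 72 -> 72
Compare 17 with 72 -> 72
Compare 45 with 72 -> 72

72


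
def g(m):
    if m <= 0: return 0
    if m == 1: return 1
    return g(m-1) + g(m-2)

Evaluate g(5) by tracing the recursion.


Computing g(5) bottom-up:
g(0) = 0
g(1) = 1
g(2) = g(1) + g(0) = 1 + 0 = 1
g(3) = g(2) + g(1) = 1 + 1 = 2
g(4) = g(3) + g(2) = 2 + 1 = 3
g(5) = g(4) + g(3) = 3 + 2 = 5

5


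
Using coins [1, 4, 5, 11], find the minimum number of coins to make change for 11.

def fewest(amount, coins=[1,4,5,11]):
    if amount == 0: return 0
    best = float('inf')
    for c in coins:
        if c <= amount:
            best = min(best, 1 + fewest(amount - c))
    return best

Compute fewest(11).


Building up with DP:
fewest(0) = 0
fewest(1) = min(1+fewest(0)=1+0=1) = 1
fewest(2) = min(1+fewest(1)=1+1=2) = 2
fewest(3) = min(1+fewest(2)=1+2=3) = 3
fewest(4) = min(1+fewest(3)=1+3=4, 1+fewest(0)=1+0=1) = 1
fewest(5) = min(1+fewest(4)=1+1=2, 1+fewest(1)=1+1=2, 1+fewest(0)=1+0=1) = 1
fewest(6) = min(1+fewest(5)=1+1=2, 1+fewest(2)=1+2=3, 1+fewest(1)=1+1=2) = 2
fewest(7) = min(1+fewest(6)=1+2=3, 1+fewest(3)=1+3=4, 1+fewest(2)=1+2=3) = 3
fewest(8) = min(1+fewest(7)=1+3=4, 1+fewest(4)=1+1=2, 1+fewest(3)=1+3=4) = 2
fewest(9) = min(1+fewest(8)=1+2=3, 1+fewest(5)=1+1=2, 1+fewest(4)=1+1=2) = 2
fewest(10) = min(1+fewest(9)=1+2=3, 1+fewest(6)=1+2=3, 1+fewest(5)=1+1=2) = 2
fewest(11) = min(1+fewest(10)=1+2=3, 1+fewest(7)=1+3=4, 1+fewest(6)=1+2=3, 1+fewest(0)=1+0=1) = 1

1


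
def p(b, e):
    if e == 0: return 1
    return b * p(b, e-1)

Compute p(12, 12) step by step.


p(12, 12)
= 12 * p(12, 11)
= 12 * 12 * p(12, 10)
= 12 * 12 * 12 * p(12, 9)
= 12 * 12 * 12 * 12 * p(12, 8)
= 12 * 12 * 12 * 12 * 12 * p(12, 7)
= 12 * 12 * 12 * 12 * 12 * 12 * p(12, 6)
= 12 * 12 * 12 * 12 * 12 * 12 * 12 * p(12, 5)
= 12 * 12 * 12 * 12 * 12 * 12 * 12 * 12 * p(12, 4)
= 12 * 12 * 12 * 12 * 12 * 12 * 12 * 12 * 12 * p(12, 3)
= 12 * 12 * 12 * 12 * 12 * 12 * 12 * 12 * 12 * 12 * p(12, 2)
= 12 * 12 * 12 * 12 * 12 * 12 * 12 * 12 * 12 * 12 * 12 * p(12, 1)
= 12 * 12 * 12 * 12 * 12 * 12 * 12 * 12 * 12 * 12 * 12 * 12 * p(12, 0)
= 12 * 12 * 12 * 12 * 12 * 12 * 12 * 12 * 12 * 12 * 12 * 12 * 1
= 8916100448256

8916100448256


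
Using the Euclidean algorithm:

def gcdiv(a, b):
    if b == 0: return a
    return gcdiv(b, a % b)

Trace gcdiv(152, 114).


gcdiv(152, 114) = gcdiv(114, 38)
gcdiv(114, 38) = gcdiv(38, 0)
gcdiv(38, 0) = 38  (base case)

38


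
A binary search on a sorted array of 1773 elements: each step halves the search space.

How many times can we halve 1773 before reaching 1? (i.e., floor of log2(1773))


1773 / 2 = 886
886 / 2 = 443
443 / 2 = 221
221 / 2 = 110
110 / 2 = 55
55 / 2 = 27
27 / 2 = 13
13 / 2 = 6
6 / 2 = 3
3 / 2 = 1
Reached 1 after 10 halvings

10


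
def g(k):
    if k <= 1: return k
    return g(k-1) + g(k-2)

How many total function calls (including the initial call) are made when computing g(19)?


Let C(n) = total calls for g(n)
C(0) = 1, C(1) = 1
C(2) = 1 + C(1) + C(0) = 1 + 1 + 1 = 3
C(3) = 1 + C(2) + C(1) = 1 + 3 + 1 = 5
C(4) = 1 + C(3) + C(2) = 1 + 5 + 3 = 9
C(5) = 1 + C(4) + C(3) = 1 + 9 + 5 = 15
C(6) = 1 + C(5) + C(4) = 1 + 15 + 9 = 25
C(7) = 1 + C(6) + C(5) = 1 + 25 + 15 = 41
C(8) = 1 + C(7) + C(6) = 1 + 41 + 25 = 67
C(9) = 1 + C(8) + C(7) = 1 + 67 + 41 = 109
C(10) = 1 + C(9) + C(8) = 1 + 109 + 67 = 177
C(11) = 1 + C(10) + C(9) = 1 + 177 + 109 = 287
C(12) = 1 + C(11) + C(10) = 1 + 287 + 177 = 465
C(13) = 1 + C(12) + C(11) = 1 + 465 + 287 = 753
C(14) = 1 + C(13) + C(12) = 1 + 753 + 465 = 1219
C(15) = 1 + C(14) + C(13) = 1 + 1219 + 753 = 1973
C(16) = 1 + C(15) + C(14) = 1 + 1973 + 1219 = 3193
C(17) = 1 + C(16) + C(15) = 1 + 3193 + 1973 = 5167
C(18) = 1 + C(17) + C(16) = 1 + 5167 + 3193 = 8361
C(19) = 1 + C(18) + C(17) = 1 + 8361 + 5167 = 13529

13529


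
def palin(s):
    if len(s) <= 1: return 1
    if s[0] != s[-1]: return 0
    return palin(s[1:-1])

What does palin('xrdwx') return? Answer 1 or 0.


palin('xrdwx'): s[0]='x' == s[-1]='x' -> check palin('rdw')
palin('rdw'): s[0]='r' != s[-1]='w' -> return 0
Result: 0 (not a palindrome)

0


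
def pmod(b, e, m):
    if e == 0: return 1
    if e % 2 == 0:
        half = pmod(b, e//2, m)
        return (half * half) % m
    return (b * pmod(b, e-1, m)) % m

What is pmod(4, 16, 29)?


pmod(4, 16, 29): e is even, compute pmod(4, 8, 29)
  pmod(4, 8, 29): e is even, compute pmod(4, 4, 29)
    pmod(4, 4, 29): e is even, compute pmod(4, 2, 29)
      pmod(4, 2, 29): e is even, compute pmod(4, 1, 29)
        pmod(4, 1, 29): e is odd, compute pmod(4, 0, 29)
          pmod(4, 0, 29) = 1
        (4 * 1) % 29 = 4
      half=4, (4*4) % 29 = 16
    half=16, (16*16) % 29 = 24
  half=24, (24*24) % 29 = 25
half=25, (25*25) % 29 = 16

16


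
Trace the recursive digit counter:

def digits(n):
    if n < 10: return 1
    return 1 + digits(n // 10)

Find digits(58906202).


digits(58906202) = 1 + digits(5890620)
digits(5890620) = 1 + digits(589062)
digits(589062) = 1 + digits(58906)
digits(58906) = 1 + digits(5890)
digits(5890) = 1 + digits(589)
digits(589) = 1 + digits(58)
digits(58) = 1 + digits(5)
digits(5) = 1  (base case: 5 < 10)
Unwinding: 1 + 1 + 1 + 1 + 1 + 1 + 1 + 1 = 8

8


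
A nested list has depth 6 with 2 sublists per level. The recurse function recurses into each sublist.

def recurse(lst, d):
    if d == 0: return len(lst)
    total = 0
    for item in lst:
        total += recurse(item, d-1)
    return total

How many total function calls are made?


At depth 0 (root): 1 call
At depth 1: each of 1 parents calls recurse on 2 children = 2 calls
At depth 2: each of 2 parents calls recurse on 2 children = 4 calls
At depth 3: each of 4 parents calls recurse on 2 children = 8 calls
At depth 4: each of 8 parents calls recurse on 2 children = 16 calls
At depth 5: each of 16 parents calls recurse on 2 children = 32 calls
At depth 6: each of 32 parents calls recurse on 2 children = 64 calls
Total: 1 + 2 + 4 + 8 + 16 + 32 + 64 = 127

127


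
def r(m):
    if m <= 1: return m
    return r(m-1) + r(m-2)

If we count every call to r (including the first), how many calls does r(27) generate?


Let C(n) = total calls for r(n)
C(0) = 1, C(1) = 1
C(2) = 1 + C(1) + C(0) = 1 + 1 + 1 = 3
C(3) = 1 + C(2) + C(1) = 1 + 3 + 1 = 5
C(4) = 1 + C(3) + C(2) = 1 + 5 + 3 = 9
C(5) = 1 + C(4) + C(3) = 1 + 9 + 5 = 15
C(6) = 1 + C(5) + C(4) = 1 + 15 + 9 = 25
C(7) = 1 + C(6) + C(5) = 1 + 25 + 15 = 41
C(8) = 1 + C(7) + C(6) = 1 + 41 + 25 = 67
C(9) = 1 + C(8) + C(7) = 1 + 67 + 41 = 109
C(10) = 1 + C(9) + C(8) = 1 + 109 + 67 = 177
C(11) = 1 + C(10) + C(9) = 1 + 177 + 109 = 287
C(12) = 1 + C(11) + C(10) = 1 + 287 + 177 = 465
C(13) = 1 + C(12) + C(11) = 1 + 465 + 287 = 753
C(14) = 1 + C(13) + C(12) = 1 + 753 + 465 = 1219
C(15) = 1 + C(14) + C(13) = 1 + 1219 + 753 = 1973
C(16) = 1 + C(15) + C(14) = 1 + 1973 + 1219 = 3193
C(17) = 1 + C(16) + C(15) = 1 + 3193 + 1973 = 5167
C(18) = 1 + C(17) + C(16) = 1 + 5167 + 3193 = 8361
C(19) = 1 + C(18) + C(17) = 1 + 8361 + 5167 = 13529
C(20) = 1 + C(19) + C(18) = 1 + 13529 + 8361 = 21891
C(21) = 1 + C(20) + C(19) = 1 + 21891 + 13529 = 35421
C(22) = 1 + C(21) + C(20) = 1 + 35421 + 21891 = 57313
C(23) = 1 + C(22) + C(21) = 1 + 57313 + 35421 = 92735
C(24) = 1 + C(23) + C(22) = 1 + 92735 + 57313 = 150049
C(25) = 1 + C(24) + C(23) = 1 + 150049 + 92735 = 242785
C(26) = 1 + C(25) + C(24) = 1 + 242785 + 150049 = 392835
C(27) = 1 + C(26) + C(25) = 1 + 392835 + 242785 = 635621

635621


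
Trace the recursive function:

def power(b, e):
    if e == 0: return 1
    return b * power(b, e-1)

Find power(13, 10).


power(13, 10)
= 13 * power(13, 9)
= 13 * 13 * power(13, 8)
= 13 * 13 * 13 * power(13, 7)
= 13 * 13 * 13 * 13 * power(13, 6)
= 13 * 13 * 13 * 13 * 13 * power(13, 5)
= 13 * 13 * 13 * 13 * 13 * 13 * power(13, 4)
= 13 * 13 * 13 * 13 * 13 * 13 * 13 * power(13, 3)
= 13 * 13 * 13 * 13 * 13 * 13 * 13 * 13 * power(13, 2)
= 13 * 13 * 13 * 13 * 13 * 13 * 13 * 13 * 13 * power(13, 1)
= 13 * 13 * 13 * 13 * 13 * 13 * 13 * 13 * 13 * 13 * power(13, 0)
= 13 * 13 * 13 * 13 * 13 * 13 * 13 * 13 * 13 * 13 * 1
= 137858491849

137858491849


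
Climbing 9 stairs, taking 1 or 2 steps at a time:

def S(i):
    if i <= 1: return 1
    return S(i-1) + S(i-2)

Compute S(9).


Building up from base cases:
S(0) = 1
S(1) = 1
S(2) = S(1) + S(0) = 1 + 1 = 2
S(3) = S(2) + S(1) = 2 + 1 = 3
S(4) = S(3) + S(2) = 3 + 2 = 5
S(5) = S(4) + S(3) = 5 + 3 = 8
S(6) = S(5) + S(4) = 8 + 5 = 13
S(7) = S(6) + S(5) = 13 + 8 = 21
S(8) = S(7) + S(6) = 21 + 13 = 34
S(9) = S(8) + S(7) = 34 + 21 = 55

55


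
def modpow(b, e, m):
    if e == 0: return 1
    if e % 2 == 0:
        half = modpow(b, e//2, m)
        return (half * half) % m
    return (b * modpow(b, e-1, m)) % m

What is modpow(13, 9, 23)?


modpow(13, 9, 23): e is odd, compute modpow(13, 8, 23)
  modpow(13, 8, 23): e is even, compute modpow(13, 4, 23)
    modpow(13, 4, 23): e is even, compute modpow(13, 2, 23)
      modpow(13, 2, 23): e is even, compute modpow(13, 1, 23)
        modpow(13, 1, 23): e is odd, compute modpow(13, 0, 23)
          modpow(13, 0, 23) = 1
        (13 * 1) % 23 = 13
      half=13, (13*13) % 23 = 8
    half=8, (8*8) % 23 = 18
  half=18, (18*18) % 23 = 2
(13 * 2) % 23 = 3

3


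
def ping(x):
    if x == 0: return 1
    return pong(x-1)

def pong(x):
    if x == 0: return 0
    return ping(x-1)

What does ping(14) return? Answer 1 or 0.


ping(14) = pong(13)
pong(13) = ping(12)
ping(12) = pong(11)
pong(11) = ping(10)
ping(10) = pong(9)
pong(9) = ping(8)
ping(8) = pong(7)
pong(7) = ping(6)
ping(6) = pong(5)
pong(5) = ping(4)
ping(4) = pong(3)
pong(3) = ping(2)
ping(2) = pong(1)
pong(1) = ping(0)
ping(0) = 1  (base case)
Result: 1

1


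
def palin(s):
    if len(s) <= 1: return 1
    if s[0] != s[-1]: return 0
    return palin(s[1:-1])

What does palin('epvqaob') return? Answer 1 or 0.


palin('epvqaob'): s[0]='e' != s[-1]='b' -> return 0
Result: 0 (not a palindrome)

0


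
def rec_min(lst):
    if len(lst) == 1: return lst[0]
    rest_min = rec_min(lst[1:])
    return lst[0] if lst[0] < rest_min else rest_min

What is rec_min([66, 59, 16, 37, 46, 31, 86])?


rec_min([66, 59, 16, 37, 46, 31, 86]): compare 66 with rec_min([59, 16, 37, 46, 31, 86])
rec_min([59, 16, 37, 46, 31, 86]): compare 59 with rec_min([16, 37, 46, 31, 86])
rec_min([16, 37, 46, 31, 86]): compare 16 with rec_min([37, 46, 31, 86])
rec_min([37, 46, 31, 86]): compare 37 with rec_min([46, 31, 86])
rec_min([46, 31, 86]): compare 46 with rec_min([31, 86])
rec_min([31, 86]): compare 31 with rec_min([86])
rec_min([86]) = 86  (base case)
Compare 31 with 86 -> 31
Compare 46 with 31 -> 31
Compare 37 with 31 -> 31
Compare 16 with 31 -> 16
Compare 59 with 16 -> 16
Compare 66 with 16 -> 16

16


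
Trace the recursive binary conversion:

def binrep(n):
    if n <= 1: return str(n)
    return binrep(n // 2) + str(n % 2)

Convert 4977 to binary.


binrep(4977) = binrep(2488) + '1'
binrep(2488) = binrep(1244) + '0'
binrep(1244) = binrep(622) + '0'
binrep(622) = binrep(311) + '0'
binrep(311) = binrep(155) + '1'
binrep(155) = binrep(77) + '1'
binrep(77) = binrep(38) + '1'
binrep(38) = binrep(19) + '0'
binrep(19) = binrep(9) + '1'
binrep(9) = binrep(4) + '1'
binrep(4) = binrep(2) + '0'
binrep(2) = binrep(1) + '0'
binrep(1) = '1'  (base case)
Concatenating: '1' + '0' + '0' + '1' + '1' + '0' + '1' + '1' + '1' + '0' + '0' + '0' + '1' = '1001101110001'

1001101110001


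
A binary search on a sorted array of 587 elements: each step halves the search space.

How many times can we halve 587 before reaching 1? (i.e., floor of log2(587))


587 / 2 = 293
293 / 2 = 146
146 / 2 = 73
73 / 2 = 36
36 / 2 = 18
18 / 2 = 9
9 / 2 = 4
4 / 2 = 2
2 / 2 = 1
Reached 1 after 9 halvings

9


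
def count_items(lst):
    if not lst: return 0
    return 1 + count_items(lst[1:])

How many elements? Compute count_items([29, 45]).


count_items([29, 45]) = 1 + count_items([45])
count_items([45]) = 1 + count_items([])
count_items([]) = 0  (base case)
Unwinding: 1 + 1 + 0 = 2

2


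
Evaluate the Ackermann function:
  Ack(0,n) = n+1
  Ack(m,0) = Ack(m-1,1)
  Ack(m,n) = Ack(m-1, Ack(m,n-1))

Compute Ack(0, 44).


Ack(0, 44) = 45
Result: Ack(0, 44) = 45

45


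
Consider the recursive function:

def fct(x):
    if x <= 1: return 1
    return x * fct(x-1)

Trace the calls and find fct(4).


fct(4)
= 4 * fct(3)
= 4 * 3 * fct(2)
= 4 * 3 * 2 * fct(1)
= 4 * 3 * 2 * 1
= 24

24


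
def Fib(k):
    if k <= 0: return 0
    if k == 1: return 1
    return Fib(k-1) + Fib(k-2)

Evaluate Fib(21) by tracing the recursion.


Computing Fib(21) bottom-up:
Fib(0) = 0
Fib(1) = 1
Fib(2) = Fib(1) + Fib(0) = 1 + 0 = 1
Fib(3) = Fib(2) + Fib(1) = 1 + 1 = 2
Fib(4) = Fib(3) + Fib(2) = 2 + 1 = 3
Fib(5) = Fib(4) + Fib(3) = 3 + 2 = 5
Fib(6) = Fib(5) + Fib(4) = 5 + 3 = 8
Fib(7) = Fib(6) + Fib(5) = 8 + 5 = 13
Fib(8) = Fib(7) + Fib(6) = 13 + 8 = 21
Fib(9) = Fib(8) + Fib(7) = 21 + 13 = 34
Fib(10) = Fib(9) + Fib(8) = 34 + 21 = 55
Fib(11) = Fib(10) + Fib(9) = 55 + 34 = 89
Fib(12) = Fib(11) + Fib(10) = 89 + 55 = 144
Fib(13) = Fib(12) + Fib(11) = 144 + 89 = 233
Fib(14) = Fib(13) + Fib(12) = 233 + 144 = 377
Fib(15) = Fib(14) + Fib(13) = 377 + 233 = 610
Fib(16) = Fib(15) + Fib(14) = 610 + 377 = 987
Fib(17) = Fib(16) + Fib(15) = 987 + 610 = 1597
Fib(18) = Fib(17) + Fib(16) = 1597 + 987 = 2584
Fib(19) = Fib(18) + Fib(17) = 2584 + 1597 = 4181
Fib(20) = Fib(19) + Fib(18) = 4181 + 2584 = 6765
Fib(21) = Fib(20) + Fib(19) = 6765 + 4181 = 10946

10946


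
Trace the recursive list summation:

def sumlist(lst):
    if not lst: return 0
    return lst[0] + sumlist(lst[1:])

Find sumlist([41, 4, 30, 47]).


sumlist([41, 4, 30, 47]) = 41 + sumlist([4, 30, 47])
sumlist([4, 30, 47]) = 4 + sumlist([30, 47])
sumlist([30, 47]) = 30 + sumlist([47])
sumlist([47]) = 47 + sumlist([])
sumlist([]) = 0  (base case)
Total: 41 + 4 + 30 + 47 + 0 = 122

122


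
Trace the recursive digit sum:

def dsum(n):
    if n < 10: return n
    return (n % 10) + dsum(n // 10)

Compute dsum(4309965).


dsum(4309965) = 5 + dsum(430996)
dsum(430996) = 6 + dsum(43099)
dsum(43099) = 9 + dsum(4309)
dsum(4309) = 9 + dsum(430)
dsum(430) = 0 + dsum(43)
dsum(43) = 3 + dsum(4)
dsum(4) = 4  (base case)
Total: 5 + 6 + 9 + 9 + 0 + 3 + 4 = 36

36


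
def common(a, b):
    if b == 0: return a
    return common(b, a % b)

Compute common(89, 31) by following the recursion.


common(89, 31) = common(31, 27)
common(31, 27) = common(27, 4)
common(27, 4) = common(4, 3)
common(4, 3) = common(3, 1)
common(3, 1) = common(1, 0)
common(1, 0) = 1  (base case)

1


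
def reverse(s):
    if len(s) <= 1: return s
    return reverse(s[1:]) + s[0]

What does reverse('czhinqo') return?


reverse('czhinqo') = reverse('zhinqo') + 'c'
reverse('zhinqo') = reverse('hinqo') + 'z'
reverse('hinqo') = reverse('inqo') + 'h'
reverse('inqo') = reverse('nqo') + 'i'
reverse('nqo') = reverse('qo') + 'n'
reverse('qo') = reverse('o') + 'q'
reverse('o') = 'o'  (base case)
Concatenating: 'o' + 'q' + 'n' + 'i' + 'h' + 'z' + 'c' = 'oqnihzc'

oqnihzc


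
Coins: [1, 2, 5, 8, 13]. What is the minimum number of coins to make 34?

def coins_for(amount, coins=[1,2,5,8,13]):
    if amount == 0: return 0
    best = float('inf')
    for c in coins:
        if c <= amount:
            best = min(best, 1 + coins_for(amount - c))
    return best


Building up with DP:
coins_for(0) = 0
coins_for(1) = min(1+coins_for(0)=1+0=1) = 1
coins_for(2) = min(1+coins_for(1)=1+1=2, 1+coins_for(0)=1+0=1) = 1
coins_for(3) = min(1+coins_for(2)=1+1=2, 1+coins_for(1)=1+1=2) = 2
coins_for(4) = min(1+coins_for(3)=1+2=3, 1+coins_for(2)=1+1=2) = 2
coins_for(5) = min(1+coins_for(4)=1+2=3, 1+coins_for(3)=1+2=3, 1+coins_for(0)=1+0=1) = 1
coins_for(6) = min(1+coins_for(5)=1+1=2, 1+coins_for(4)=1+2=3, 1+coins_for(1)=1+1=2) = 2
coins_for(7) = min(1+coins_for(6)=1+2=3, 1+coins_for(5)=1+1=2, 1+coins_for(2)=1+1=2) = 2
coins_for(8) = min(1+coins_for(7)=1+2=3, 1+coins_for(6)=1+2=3, 1+coins_for(3)=1+2=3, 1+coins_for(0)=1+0=1) = 1
coins_for(9) = min(1+coins_for(8)=1+1=2, 1+coins_for(7)=1+2=3, 1+coins_for(4)=1+2=3, 1+coins_for(1)=1+1=2) = 2
coins_for(10) = min(1+coins_for(9)=1+2=3, 1+coins_for(8)=1+1=2, 1+coins_for(5)=1+1=2, 1+coins_for(2)=1+1=2) = 2
coins_for(11) = min(1+coins_for(10)=1+2=3, 1+coins_for(9)=1+2=3, 1+coins_for(6)=1+2=3, 1+coins_for(3)=1+2=3) = 3
coins_for(12) = min(1+coins_for(11)=1+3=4, 1+coins_for(10)=1+2=3, 1+coins_for(7)=1+2=3, 1+coins_for(4)=1+2=3) = 3
coins_for(13) = min(1+coins_for(12)=1+3=4, 1+coins_for(11)=1+3=4, 1+coins_for(8)=1+1=2, 1+coins_for(5)=1+1=2, 1+coins_for(0)=1+0=1) = 1
coins_for(14) = min(1+coins_for(13)=1+1=2, 1+coins_for(12)=1+3=4, 1+coins_for(9)=1+2=3, 1+coins_for(6)=1+2=3, 1+coins_for(1)=1+1=2) = 2
coins_for(15) = min(1+coins_for(14)=1+2=3, 1+coins_for(13)=1+1=2, 1+coins_for(10)=1+2=3, 1+coins_for(7)=1+2=3, 1+coins_for(2)=1+1=2) = 2
coins_for(16) = min(1+coins_for(15)=1+2=3, 1+coins_for(14)=1+2=3, 1+coins_for(11)=1+3=4, 1+coins_for(8)=1+1=2, 1+coins_for(3)=1+2=3) = 2
coins_for(17) = min(1+coins_for(16)=1+2=3, 1+coins_for(15)=1+2=3, 1+coins_for(12)=1+3=4, 1+coins_for(9)=1+2=3, 1+coins_for(4)=1+2=3) = 3
coins_for(18) = min(1+coins_for(17)=1+3=4, 1+coins_for(16)=1+2=3, 1+coins_for(13)=1+1=2, 1+coins_for(10)=1+2=3, 1+coins_for(5)=1+1=2) = 2
coins_for(19) = min(1+coins_for(18)=1+2=3, 1+coins_for(17)=1+3=4, 1+coins_for(14)=1+2=3, 1+coins_for(11)=1+3=4, 1+coins_for(6)=1+2=3) = 3
coins_for(20) = min(1+coins_for(19)=1+3=4, 1+coins_for(18)=1+2=3, 1+coins_for(15)=1+2=3, 1+coins_for(12)=1+3=4, 1+coins_for(7)=1+2=3) = 3
coins_for(21) = min(1+coins_for(20)=1+3=4, 1+coins_for(19)=1+3=4, 1+coins_for(16)=1+2=3, 1+coins_for(13)=1+1=2, 1+coins_for(8)=1+1=2) = 2
coins_for(22) = min(1+coins_for(21)=1+2=3, 1+coins_for(20)=1+3=4, 1+coins_for(17)=1+3=4, 1+coins_for(14)=1+2=3, 1+coins_for(9)=1+2=3) = 3
coins_for(23) = min(1+coins_for(22)=1+3=4, 1+coins_for(21)=1+2=3, 1+coins_for(18)=1+2=3, 1+coins_for(15)=1+2=3, 1+coins_for(10)=1+2=3) = 3
coins_for(24) = min(1+coins_for(23)=1+3=4, 1+coins_for(22)=1+3=4, 1+coins_for(19)=1+3=4, 1+coins_for(16)=1+2=3, 1+coins_for(11)=1+3=4) = 3
coins_for(25) = min(1+coins_for(24)=1+3=4, 1+coins_for(23)=1+3=4, 1+coins_for(20)=1+3=4, 1+coins_for(17)=1+3=4, 1+coins_for(12)=1+3=4) = 4
coins_for(26) = min(1+coins_for(25)=1+4=5, 1+coins_for(24)=1+3=4, 1+coins_for(21)=1+2=3, 1+coins_for(18)=1+2=3, 1+coins_for(13)=1+1=2) = 2
coins_for(27) = min(1+coins_for(26)=1+2=3, 1+coins_for(25)=1+4=5, 1+coins_for(22)=1+3=4, 1+coins_for(19)=1+3=4, 1+coins_for(14)=1+2=3) = 3
coins_for(28) = min(1+coins_for(27)=1+3=4, 1+coins_for(26)=1+2=3, 1+coins_for(23)=1+3=4, 1+coins_for(20)=1+3=4, 1+coins_for(15)=1+2=3) = 3
coins_for(29) = min(1+coins_for(28)=1+3=4, 1+coins_for(27)=1+3=4, 1+coins_for(24)=1+3=4, 1+coins_for(21)=1+2=3, 1+coins_for(16)=1+2=3) = 3
coins_for(30) = min(1+coins_for(29)=1+3=4, 1+coins_for(28)=1+3=4, 1+coins_for(25)=1+4=5, 1+coins_for(22)=1+3=4, 1+coins_for(17)=1+3=4) = 4
coins_for(31) = min(1+coins_for(30)=1+4=5, 1+coins_for(29)=1+3=4, 1+coins_for(26)=1+2=3, 1+coins_for(23)=1+3=4, 1+coins_for(18)=1+2=3) = 3
coins_for(32) = min(1+coins_for(31)=1+3=4, 1+coins_for(30)=1+4=5, 1+coins_for(27)=1+3=4, 1+coins_for(24)=1+3=4, 1+coins_for(19)=1+3=4) = 4
coins_for(33) = min(1+coins_for(32)=1+4=5, 1+coins_for(31)=1+3=4, 1+coins_for(28)=1+3=4, 1+coins_for(25)=1+4=5, 1+coins_for(20)=1+3=4) = 4
coins_for(34) = min(1+coins_for(33)=1+4=5, 1+coins_for(32)=1+4=5, 1+coins_for(29)=1+3=4, 1+coins_for(26)=1+2=3, 1+coins_for(21)=1+2=3) = 3

3


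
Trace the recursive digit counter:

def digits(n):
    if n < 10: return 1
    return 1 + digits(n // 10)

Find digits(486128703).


digits(486128703) = 1 + digits(48612870)
digits(48612870) = 1 + digits(4861287)
digits(4861287) = 1 + digits(486128)
digits(486128) = 1 + digits(48612)
digits(48612) = 1 + digits(4861)
digits(4861) = 1 + digits(486)
digits(486) = 1 + digits(48)
digits(48) = 1 + digits(4)
digits(4) = 1  (base case: 4 < 10)
Unwinding: 1 + 1 + 1 + 1 + 1 + 1 + 1 + 1 + 1 = 9

9


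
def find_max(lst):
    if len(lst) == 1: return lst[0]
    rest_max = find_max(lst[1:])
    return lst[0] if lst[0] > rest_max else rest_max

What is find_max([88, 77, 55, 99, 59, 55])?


find_max([88, 77, 55, 99, 59, 55]): compare 88 with find_max([77, 55, 99, 59, 55])
find_max([77, 55, 99, 59, 55]): compare 77 with find_max([55, 99, 59, 55])
find_max([55, 99, 59, 55]): compare 55 with find_max([99, 59, 55])
find_max([99, 59, 55]): compare 99 with find_max([59, 55])
find_max([59, 55]): compare 59 with find_max([55])
find_max([55]) = 55  (base case)
Compare 59 with 55 -> 59
Compare 99 with 59 -> 99
Compare 55 with 99 -> 99
Compare 77 with 99 -> 99
Compare 88 with 99 -> 99

99


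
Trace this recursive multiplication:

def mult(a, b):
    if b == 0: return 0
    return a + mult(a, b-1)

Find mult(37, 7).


mult(37, 7) = 37 + mult(37, 6)
mult(37, 6) = 37 + mult(37, 5)
mult(37, 5) = 37 + mult(37, 4)
mult(37, 4) = 37 + mult(37, 3)
mult(37, 3) = 37 + mult(37, 2)
mult(37, 2) = 37 + mult(37, 1)
mult(37, 1) = 37 + mult(37, 0)
mult(37, 0) = 0  (base case)
Total: 37 + 37 + 37 + 37 + 37 + 37 + 37 + 0 = 259

259


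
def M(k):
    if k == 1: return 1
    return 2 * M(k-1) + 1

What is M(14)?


M(14) = 2 * M(13) + 1
M(13) = 2 * M(12) + 1
M(12) = 2 * M(11) + 1
M(11) = 2 * M(10) + 1
M(10) = 2 * M(9) + 1
M(9) = 2 * M(8) + 1
M(8) = 2 * M(7) + 1
M(7) = 2 * M(6) + 1
M(6) = 2 * M(5) + 1
M(5) = 2 * M(4) + 1
M(4) = 2 * M(3) + 1
M(3) = 2 * M(2) + 1
M(2) = 2 * M(1) + 1
M(1) = 1  (base case)
M(2) = 2 * 1 + 1 = 3
M(3) = 2 * 3 + 1 = 7
M(4) = 2 * 7 + 1 = 15
M(5) = 2 * 15 + 1 = 31
M(6) = 2 * 31 + 1 = 63
M(7) = 2 * 63 + 1 = 127
M(8) = 2 * 127 + 1 = 255
M(9) = 2 * 255 + 1 = 511
M(10) = 2 * 511 + 1 = 1023
M(11) = 2 * 1023 + 1 = 2047
M(12) = 2 * 2047 + 1 = 4095
M(13) = 2 * 4095 + 1 = 8191
M(14) = 2 * 8191 + 1 = 16383

16383


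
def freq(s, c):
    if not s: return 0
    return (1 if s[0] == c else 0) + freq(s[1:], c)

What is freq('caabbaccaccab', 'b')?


s[0]='c' != 'b' -> 0
s[0]='a' != 'b' -> 0
s[0]='a' != 'b' -> 0
s[0]='b' == 'b' -> 1
s[0]='b' == 'b' -> 1
s[0]='a' != 'b' -> 0
s[0]='c' != 'b' -> 0
s[0]='c' != 'b' -> 0
s[0]='a' != 'b' -> 0
s[0]='c' != 'b' -> 0
s[0]='c' != 'b' -> 0
s[0]='a' != 'b' -> 0
s[0]='b' == 'b' -> 1
Sum: 0 + 0 + 0 + 1 + 1 + 0 + 0 + 0 + 0 + 0 + 0 + 0 + 1 = 3

3


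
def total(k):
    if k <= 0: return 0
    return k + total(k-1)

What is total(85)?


total(85)
= 85 + 84 + 83 + 82 + 81 + 80 + 79 + 78 + 77 + 76 + 75 + 74 + 73 + 72 + 71 + 70 + 69 + 68 + 67 + 66 + 65 + 64 + 63 + 62 + 61 + 60 + 59 + 58 + 57 + 56 + 55 + 54 + 53 + 52 + 51 + 50 + 49 + 48 + 47 + 46 + 45 + 44 + 43 + 42 + 41 + 40 + 39 + 38 + 37 + 36 + 35 + 34 + 33 + 32 + 31 + 30 + 29 + 28 + 27 + 26 + 25 + 24 + 23 + 22 + 21 + 20 + 19 + 18 + 17 + 16 + 15 + 14 + 13 + 12 + 11 + 10 + 9 + 8 + 7 + 6 + 5 + 4 + 3 + 2 + 1 + total(0)
= 85 + 84 + 83 + 82 + 81 + 80 + 79 + 78 + 77 + 76 + 75 + 74 + 73 + 72 + 71 + 70 + 69 + 68 + 67 + 66 + 65 + 64 + 63 + 62 + 61 + 60 + 59 + 58 + 57 + 56 + 55 + 54 + 53 + 52 + 51 + 50 + 49 + 48 + 47 + 46 + 45 + 44 + 43 + 42 + 41 + 40 + 39 + 38 + 37 + 36 + 35 + 34 + 33 + 32 + 31 + 30 + 29 + 28 + 27 + 26 + 25 + 24 + 23 + 22 + 21 + 20 + 19 + 18 + 17 + 16 + 15 + 14 + 13 + 12 + 11 + 10 + 9 + 8 + 7 + 6 + 5 + 4 + 3 + 2 + 1 + 0
= 3655

3655


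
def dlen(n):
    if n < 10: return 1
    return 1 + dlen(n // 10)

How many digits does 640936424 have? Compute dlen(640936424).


dlen(640936424) = 1 + dlen(64093642)
dlen(64093642) = 1 + dlen(6409364)
dlen(6409364) = 1 + dlen(640936)
dlen(640936) = 1 + dlen(64093)
dlen(64093) = 1 + dlen(6409)
dlen(6409) = 1 + dlen(640)
dlen(640) = 1 + dlen(64)
dlen(64) = 1 + dlen(6)
dlen(6) = 1  (base case: 6 < 10)
Unwinding: 1 + 1 + 1 + 1 + 1 + 1 + 1 + 1 + 1 = 9

9


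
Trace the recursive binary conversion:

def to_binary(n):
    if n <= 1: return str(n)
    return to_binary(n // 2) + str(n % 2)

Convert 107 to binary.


to_binary(107) = to_binary(53) + '1'
to_binary(53) = to_binary(26) + '1'
to_binary(26) = to_binary(13) + '0'
to_binary(13) = to_binary(6) + '1'
to_binary(6) = to_binary(3) + '0'
to_binary(3) = to_binary(1) + '1'
to_binary(1) = '1'  (base case)
Concatenating: '1' + '1' + '0' + '1' + '0' + '1' + '1' = '1101011'

1101011


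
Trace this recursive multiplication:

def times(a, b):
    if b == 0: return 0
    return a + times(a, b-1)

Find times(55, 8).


times(55, 8) = 55 + times(55, 7)
times(55, 7) = 55 + times(55, 6)
times(55, 6) = 55 + times(55, 5)
times(55, 5) = 55 + times(55, 4)
times(55, 4) = 55 + times(55, 3)
times(55, 3) = 55 + times(55, 2)
times(55, 2) = 55 + times(55, 1)
times(55, 1) = 55 + times(55, 0)
times(55, 0) = 0  (base case)
Total: 55 + 55 + 55 + 55 + 55 + 55 + 55 + 55 + 0 = 440

440


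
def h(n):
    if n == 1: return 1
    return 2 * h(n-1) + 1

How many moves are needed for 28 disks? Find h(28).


h(28) = 2 * h(27) + 1
h(27) = 2 * h(26) + 1
h(26) = 2 * h(25) + 1
h(25) = 2 * h(24) + 1
h(24) = 2 * h(23) + 1
h(23) = 2 * h(22) + 1
h(22) = 2 * h(21) + 1
h(21) = 2 * h(20) + 1
h(20) = 2 * h(19) + 1
h(19) = 2 * h(18) + 1
h(18) = 2 * h(17) + 1
h(17) = 2 * h(16) + 1
h(16) = 2 * h(15) + 1
h(15) = 2 * h(14) + 1
h(14) = 2 * h(13) + 1
h(13) = 2 * h(12) + 1
h(12) = 2 * h(11) + 1
h(11) = 2 * h(10) + 1
h(10) = 2 * h(9) + 1
h(9) = 2 * h(8) + 1
h(8) = 2 * h(7) + 1
h(7) = 2 * h(6) + 1
h(6) = 2 * h(5) + 1
h(5) = 2 * h(4) + 1
h(4) = 2 * h(3) + 1
h(3) = 2 * h(2) + 1
h(2) = 2 * h(1) + 1
h(1) = 1  (base case)
h(2) = 2 * 1 + 1 = 3
h(3) = 2 * 3 + 1 = 7
h(4) = 2 * 7 + 1 = 15
h(5) = 2 * 15 + 1 = 31
h(6) = 2 * 31 + 1 = 63
h(7) = 2 * 63 + 1 = 127
h(8) = 2 * 127 + 1 = 255
h(9) = 2 * 255 + 1 = 511
h(10) = 2 * 511 + 1 = 1023
h(11) = 2 * 1023 + 1 = 2047
h(12) = 2 * 2047 + 1 = 4095
h(13) = 2 * 4095 + 1 = 8191
h(14) = 2 * 8191 + 1 = 16383
h(15) = 2 * 16383 + 1 = 32767
h(16) = 2 * 32767 + 1 = 65535
h(17) = 2 * 65535 + 1 = 131071
h(18) = 2 * 131071 + 1 = 262143
h(19) = 2 * 262143 + 1 = 524287
h(20) = 2 * 524287 + 1 = 1048575
h(21) = 2 * 1048575 + 1 = 2097151
h(22) = 2 * 2097151 + 1 = 4194303
h(23) = 2 * 4194303 + 1 = 8388607
h(24) = 2 * 8388607 + 1 = 16777215
h(25) = 2 * 16777215 + 1 = 33554431
h(26) = 2 * 33554431 + 1 = 67108863
h(27) = 2 * 67108863 + 1 = 134217727
h(28) = 2 * 134217727 + 1 = 268435455

268435455


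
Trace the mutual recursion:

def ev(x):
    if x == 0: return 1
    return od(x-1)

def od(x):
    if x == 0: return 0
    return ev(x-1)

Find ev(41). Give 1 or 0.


ev(41) = od(40)
od(40) = ev(39)
ev(39) = od(38)
od(38) = ev(37)
ev(37) = od(36)
od(36) = ev(35)
ev(35) = od(34)
od(34) = ev(33)
ev(33) = od(32)
od(32) = ev(31)
ev(31) = od(30)
od(30) = ev(29)
ev(29) = od(28)
od(28) = ev(27)
ev(27) = od(26)
od(26) = ev(25)
ev(25) = od(24)
od(24) = ev(23)
ev(23) = od(22)
od(22) = ev(21)
ev(21) = od(20)
od(20) = ev(19)
ev(19) = od(18)
od(18) = ev(17)
ev(17) = od(16)
od(16) = ev(15)
ev(15) = od(14)
od(14) = ev(13)
ev(13) = od(12)
od(12) = ev(11)
ev(11) = od(10)
od(10) = ev(9)
ev(9) = od(8)
od(8) = ev(7)
ev(7) = od(6)
od(6) = ev(5)
ev(5) = od(4)
od(4) = ev(3)
ev(3) = od(2)
od(2) = ev(1)
ev(1) = od(0)
od(0) = 0  (base case)
Result: 0

0


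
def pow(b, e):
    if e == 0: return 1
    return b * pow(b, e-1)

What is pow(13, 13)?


pow(13, 13)
= 13 * pow(13, 12)
= 13 * 13 * pow(13, 11)
= 13 * 13 * 13 * pow(13, 10)
= 13 * 13 * 13 * 13 * pow(13, 9)
= 13 * 13 * 13 * 13 * 13 * pow(13, 8)
= 13 * 13 * 13 * 13 * 13 * 13 * pow(13, 7)
= 13 * 13 * 13 * 13 * 13 * 13 * 13 * pow(13, 6)
= 13 * 13 * 13 * 13 * 13 * 13 * 13 * 13 * pow(13, 5)
= 13 * 13 * 13 * 13 * 13 * 13 * 13 * 13 * 13 * pow(13, 4)
= 13 * 13 * 13 * 13 * 13 * 13 * 13 * 13 * 13 * 13 * pow(13, 3)
= 13 * 13 * 13 * 13 * 13 * 13 * 13 * 13 * 13 * 13 * 13 * pow(13, 2)
= 13 * 13 * 13 * 13 * 13 * 13 * 13 * 13 * 13 * 13 * 13 * 13 * pow(13, 1)
= 13 * 13 * 13 * 13 * 13 * 13 * 13 * 13 * 13 * 13 * 13 * 13 * 13 * pow(13, 0)
= 13 * 13 * 13 * 13 * 13 * 13 * 13 * 13 * 13 * 13 * 13 * 13 * 13 * 1
= 302875106592253

302875106592253


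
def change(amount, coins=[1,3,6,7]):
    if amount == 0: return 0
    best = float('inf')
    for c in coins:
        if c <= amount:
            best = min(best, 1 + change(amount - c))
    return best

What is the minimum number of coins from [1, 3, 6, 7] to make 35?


Building up with DP:
change(0) = 0
change(1) = min(1+change(0)=1+0=1) = 1
change(2) = min(1+change(1)=1+1=2) = 2
change(3) = min(1+change(2)=1+2=3, 1+change(0)=1+0=1) = 1
change(4) = min(1+change(3)=1+1=2, 1+change(1)=1+1=2) = 2
change(5) = min(1+change(4)=1+2=3, 1+change(2)=1+2=3) = 3
change(6) = min(1+change(5)=1+3=4, 1+change(3)=1+1=2, 1+change(0)=1+0=1) = 1
change(7) = min(1+change(6)=1+1=2, 1+change(4)=1+2=3, 1+change(1)=1+1=2, 1+change(0)=1+0=1) = 1
change(8) = min(1+change(7)=1+1=2, 1+change(5)=1+3=4, 1+change(2)=1+2=3, 1+change(1)=1+1=2) = 2
change(9) = min(1+change(8)=1+2=3, 1+change(6)=1+1=2, 1+change(3)=1+1=2, 1+change(2)=1+2=3) = 2
change(10) = min(1+change(9)=1+2=3, 1+change(7)=1+1=2, 1+change(4)=1+2=3, 1+change(3)=1+1=2) = 2
change(11) = min(1+change(10)=1+2=3, 1+change(8)=1+2=3, 1+change(5)=1+3=4, 1+change(4)=1+2=3) = 3
change(12) = min(1+change(11)=1+3=4, 1+change(9)=1+2=3, 1+change(6)=1+1=2, 1+change(5)=1+3=4) = 2
change(13) = min(1+change(12)=1+2=3, 1+change(10)=1+2=3, 1+change(7)=1+1=2, 1+change(6)=1+1=2) = 2
change(14) = min(1+change(13)=1+2=3, 1+change(11)=1+3=4, 1+change(8)=1+2=3, 1+change(7)=1+1=2) = 2
change(15) = min(1+change(14)=1+2=3, 1+change(12)=1+2=3, 1+change(9)=1+2=3, 1+change(8)=1+2=3) = 3
change(16) = min(1+change(15)=1+3=4, 1+change(13)=1+2=3, 1+change(10)=1+2=3, 1+change(9)=1+2=3) = 3
change(17) = min(1+change(16)=1+3=4, 1+change(14)=1+2=3, 1+change(11)=1+3=4, 1+change(10)=1+2=3) = 3
change(18) = min(1+change(17)=1+3=4, 1+change(15)=1+3=4, 1+change(12)=1+2=3, 1+change(11)=1+3=4) = 3
change(19) = min(1+change(18)=1+3=4, 1+change(16)=1+3=4, 1+change(13)=1+2=3, 1+change(12)=1+2=3) = 3
change(20) = min(1+change(19)=1+3=4, 1+change(17)=1+3=4, 1+change(14)=1+2=3, 1+change(13)=1+2=3) = 3
change(21) = min(1+change(20)=1+3=4, 1+change(18)=1+3=4, 1+change(15)=1+3=4, 1+change(14)=1+2=3) = 3
change(22) = min(1+change(21)=1+3=4, 1+change(19)=1+3=4, 1+change(16)=1+3=4, 1+change(15)=1+3=4) = 4
change(23) = min(1+change(22)=1+4=5, 1+change(20)=1+3=4, 1+change(17)=1+3=4, 1+change(16)=1+3=4) = 4
change(24) = min(1+change(23)=1+4=5, 1+change(21)=1+3=4, 1+change(18)=1+3=4, 1+change(17)=1+3=4) = 4
change(25) = min(1+change(24)=1+4=5, 1+change(22)=1+4=5, 1+change(19)=1+3=4, 1+change(18)=1+3=4) = 4
change(26) = min(1+change(25)=1+4=5, 1+change(23)=1+4=5, 1+change(20)=1+3=4, 1+change(19)=1+3=4) = 4
change(27) = min(1+change(26)=1+4=5, 1+change(24)=1+4=5, 1+change(21)=1+3=4, 1+change(20)=1+3=4) = 4
change(28) = min(1+change(27)=1+4=5, 1+change(25)=1+4=5, 1+change(22)=1+4=5, 1+change(21)=1+3=4) = 4
change(29) = min(1+change(28)=1+4=5, 1+change(26)=1+4=5, 1+change(23)=1+4=5, 1+change(22)=1+4=5) = 5
change(30) = min(1+change(29)=1+5=6, 1+change(27)=1+4=5, 1+change(24)=1+4=5, 1+change(23)=1+4=5) = 5
change(31) = min(1+change(30)=1+5=6, 1+change(28)=1+4=5, 1+change(25)=1+4=5, 1+change(24)=1+4=5) = 5
change(32) = min(1+change(31)=1+5=6, 1+change(29)=1+5=6, 1+change(26)=1+4=5, 1+change(25)=1+4=5) = 5
change(33) = min(1+change(32)=1+5=6, 1+change(30)=1+5=6, 1+change(27)=1+4=5, 1+change(26)=1+4=5) = 5
change(34) = min(1+change(33)=1+5=6, 1+change(31)=1+5=6, 1+change(28)=1+4=5, 1+change(27)=1+4=5) = 5
change(35) = min(1+change(34)=1+5=6, 1+change(32)=1+5=6, 1+change(29)=1+5=6, 1+change(28)=1+4=5) = 5

5


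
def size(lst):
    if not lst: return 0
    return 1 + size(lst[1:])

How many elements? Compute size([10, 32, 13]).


size([10, 32, 13]) = 1 + size([32, 13])
size([32, 13]) = 1 + size([13])
size([13]) = 1 + size([])
size([]) = 0  (base case)
Unwinding: 1 + 1 + 1 + 0 = 3

3


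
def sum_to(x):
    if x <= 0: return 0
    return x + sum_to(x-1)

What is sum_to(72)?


sum_to(72)
= 72 + 71 + 70 + 69 + 68 + 67 + 66 + 65 + 64 + 63 + 62 + 61 + 60 + 59 + 58 + 57 + 56 + 55 + 54 + 53 + 52 + 51 + 50 + 49 + 48 + 47 + 46 + 45 + 44 + 43 + 42 + 41 + 40 + 39 + 38 + 37 + 36 + 35 + 34 + 33 + 32 + 31 + 30 + 29 + 28 + 27 + 26 + 25 + 24 + 23 + 22 + 21 + 20 + 19 + 18 + 17 + 16 + 15 + 14 + 13 + 12 + 11 + 10 + 9 + 8 + 7 + 6 + 5 + 4 + 3 + 2 + 1 + sum_to(0)
= 72 + 71 + 70 + 69 + 68 + 67 + 66 + 65 + 64 + 63 + 62 + 61 + 60 + 59 + 58 + 57 + 56 + 55 + 54 + 53 + 52 + 51 + 50 + 49 + 48 + 47 + 46 + 45 + 44 + 43 + 42 + 41 + 40 + 39 + 38 + 37 + 36 + 35 + 34 + 33 + 32 + 31 + 30 + 29 + 28 + 27 + 26 + 25 + 24 + 23 + 22 + 21 + 20 + 19 + 18 + 17 + 16 + 15 + 14 + 13 + 12 + 11 + 10 + 9 + 8 + 7 + 6 + 5 + 4 + 3 + 2 + 1 + 0
= 2628

2628
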